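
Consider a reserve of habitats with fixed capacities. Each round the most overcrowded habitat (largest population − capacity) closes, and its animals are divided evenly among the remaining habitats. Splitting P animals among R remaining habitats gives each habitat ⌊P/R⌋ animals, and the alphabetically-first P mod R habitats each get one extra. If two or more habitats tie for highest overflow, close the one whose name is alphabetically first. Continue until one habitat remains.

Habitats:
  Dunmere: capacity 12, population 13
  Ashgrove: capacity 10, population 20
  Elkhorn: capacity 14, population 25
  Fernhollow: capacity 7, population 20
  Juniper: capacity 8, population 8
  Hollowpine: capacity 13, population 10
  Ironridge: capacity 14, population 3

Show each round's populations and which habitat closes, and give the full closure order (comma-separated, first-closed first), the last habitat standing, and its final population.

Closure order: Fernhollow, Ashgrove, Elkhorn, Dunmere, Juniper, Hollowpine
Last habitat: Ironridge with 99 animals

Round 1: Ashgrove=20 Dunmere=13 Elkhorn=25 Fernhollow=20 Hollowpine=10 Ironridge=3 Juniper=8 → close Fernhollow (overflow 13)
  20÷6 = 3 each, +1 to first 2
Round 2: Ashgrove=24 Dunmere=17 Elkhorn=28 Hollowpine=13 Ironridge=6 Juniper=11 → close Ashgrove (overflow 14)
  24÷5 = 4 each, +1 to first 4
Round 3: Dunmere=22 Elkhorn=33 Hollowpine=18 Ironridge=11 Juniper=15 → close Elkhorn (overflow 19)
  33÷4 = 8 each, +1 to first 1
Round 4: Dunmere=31 Hollowpine=26 Ironridge=19 Juniper=23 → close Dunmere (overflow 19)
  31÷3 = 10 each, +1 to first 1
Round 5: Hollowpine=37 Ironridge=29 Juniper=33 → close Juniper (overflow 25)
  33÷2 = 16 each, +1 to first 1
Round 6: Hollowpine=54 Ironridge=45 → close Hollowpine (overflow 41)
  54÷1 = 54 each, +1 to first 0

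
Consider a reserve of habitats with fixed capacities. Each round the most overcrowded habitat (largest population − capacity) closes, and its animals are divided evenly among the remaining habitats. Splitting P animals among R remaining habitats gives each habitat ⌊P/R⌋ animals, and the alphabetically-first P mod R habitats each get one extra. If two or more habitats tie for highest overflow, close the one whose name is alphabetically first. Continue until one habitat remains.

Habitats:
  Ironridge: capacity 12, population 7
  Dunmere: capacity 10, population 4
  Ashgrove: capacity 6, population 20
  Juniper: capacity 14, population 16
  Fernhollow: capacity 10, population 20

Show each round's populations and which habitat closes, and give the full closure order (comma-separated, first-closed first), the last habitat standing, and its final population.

Round 1: Ashgrove=20 Dunmere=4 Fernhollow=20 Ironridge=7 Juniper=16 → close Ashgrove (overflow 14)
  20÷4 = 5 each, +1 to first 0
Round 2: Dunmere=9 Fernhollow=25 Ironridge=12 Juniper=21 → close Fernhollow (overflow 15)
  25÷3 = 8 each, +1 to first 1
Round 3: Dunmere=18 Ironridge=20 Juniper=29 → close Juniper (overflow 15)
  29÷2 = 14 each, +1 to first 1
Round 4: Dunmere=33 Ironridge=34 → close Dunmere (overflow 23)
  33÷1 = 33 each, +1 to first 0

Closure order: Ashgrove, Fernhollow, Juniper, Dunmere
Last habitat: Ironridge with 67 animals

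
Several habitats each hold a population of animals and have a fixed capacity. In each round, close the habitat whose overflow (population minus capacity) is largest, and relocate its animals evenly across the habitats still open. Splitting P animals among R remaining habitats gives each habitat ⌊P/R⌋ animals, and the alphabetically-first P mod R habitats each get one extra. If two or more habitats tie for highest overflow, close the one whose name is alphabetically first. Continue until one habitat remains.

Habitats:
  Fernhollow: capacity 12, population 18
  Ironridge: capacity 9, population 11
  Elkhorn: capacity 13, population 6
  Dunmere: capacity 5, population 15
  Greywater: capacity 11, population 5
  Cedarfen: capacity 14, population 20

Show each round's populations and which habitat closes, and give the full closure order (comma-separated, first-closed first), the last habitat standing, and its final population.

Closure order: Dunmere, Cedarfen, Fernhollow, Ironridge, Greywater
Last habitat: Elkhorn with 75 animals

Round 1: Cedarfen=20 Dunmere=15 Elkhorn=6 Fernhollow=18 Greywater=5 Ironridge=11 → close Dunmere (overflow 10)
  15÷5 = 3 each, +1 to first 0
Round 2: Cedarfen=23 Elkhorn=9 Fernhollow=21 Greywater=8 Ironridge=14 → close Cedarfen (overflow 9)
  23÷4 = 5 each, +1 to first 3
Round 3: Elkhorn=15 Fernhollow=27 Greywater=14 Ironridge=19 → close Fernhollow (overflow 15)
  27÷3 = 9 each, +1 to first 0
Round 4: Elkhorn=24 Greywater=23 Ironridge=28 → close Ironridge (overflow 19)
  28÷2 = 14 each, +1 to first 0
Round 5: Elkhorn=38 Greywater=37 → close Greywater (overflow 26)
  37÷1 = 37 each, +1 to first 0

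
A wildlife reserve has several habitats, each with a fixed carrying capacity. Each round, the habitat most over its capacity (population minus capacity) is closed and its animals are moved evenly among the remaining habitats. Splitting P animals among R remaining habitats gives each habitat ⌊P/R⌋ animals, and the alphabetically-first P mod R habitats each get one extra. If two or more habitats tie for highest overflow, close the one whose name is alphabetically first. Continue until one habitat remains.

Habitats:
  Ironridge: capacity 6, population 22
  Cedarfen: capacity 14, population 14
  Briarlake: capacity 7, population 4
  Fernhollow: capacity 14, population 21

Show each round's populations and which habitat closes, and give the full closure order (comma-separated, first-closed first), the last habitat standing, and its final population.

Round 1: Briarlake=4 Cedarfen=14 Fernhollow=21 Ironridge=22 → close Ironridge (overflow 16)
  22÷3 = 7 each, +1 to first 1
Round 2: Briarlake=12 Cedarfen=21 Fernhollow=28 → close Fernhollow (overflow 14)
  28÷2 = 14 each, +1 to first 0
Round 3: Briarlake=26 Cedarfen=35 → close Cedarfen (overflow 21)
  35÷1 = 35 each, +1 to first 0

Closure order: Ironridge, Fernhollow, Cedarfen
Last habitat: Briarlake with 61 animals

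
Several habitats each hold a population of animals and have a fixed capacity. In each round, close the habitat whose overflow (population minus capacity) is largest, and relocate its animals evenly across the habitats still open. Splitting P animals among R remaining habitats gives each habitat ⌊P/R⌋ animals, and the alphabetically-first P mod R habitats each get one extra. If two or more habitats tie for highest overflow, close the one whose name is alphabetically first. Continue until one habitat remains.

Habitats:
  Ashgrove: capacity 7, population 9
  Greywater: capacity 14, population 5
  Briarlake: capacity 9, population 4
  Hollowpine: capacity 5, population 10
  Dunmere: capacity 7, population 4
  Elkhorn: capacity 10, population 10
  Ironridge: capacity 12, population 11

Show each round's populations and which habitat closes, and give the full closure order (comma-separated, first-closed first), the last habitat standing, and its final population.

Round 1: Ashgrove=9 Briarlake=4 Dunmere=4 Elkhorn=10 Greywater=5 Hollowpine=10 Ironridge=11 → close Hollowpine (overflow 5)
  10÷6 = 1 each, +1 to first 4
Round 2: Ashgrove=11 Briarlake=6 Dunmere=6 Elkhorn=12 Greywater=6 Ironridge=12 → close Ashgrove (overflow 4)
  11÷5 = 2 each, +1 to first 1
Round 3: Briarlake=9 Dunmere=8 Elkhorn=14 Greywater=8 Ironridge=14 → close Elkhorn (overflow 4)
  14÷4 = 3 each, +1 to first 2
Round 4: Briarlake=13 Dunmere=12 Greywater=11 Ironridge=17 → close Dunmere (overflow 5)
  12÷3 = 4 each, +1 to first 0
Round 5: Briarlake=17 Greywater=15 Ironridge=21 → close Ironridge (overflow 9)
  21÷2 = 10 each, +1 to first 1
Round 6: Briarlake=28 Greywater=25 → close Briarlake (overflow 19)
  28÷1 = 28 each, +1 to first 0

Closure order: Hollowpine, Ashgrove, Elkhorn, Dunmere, Ironridge, Briarlake
Last habitat: Greywater with 53 animals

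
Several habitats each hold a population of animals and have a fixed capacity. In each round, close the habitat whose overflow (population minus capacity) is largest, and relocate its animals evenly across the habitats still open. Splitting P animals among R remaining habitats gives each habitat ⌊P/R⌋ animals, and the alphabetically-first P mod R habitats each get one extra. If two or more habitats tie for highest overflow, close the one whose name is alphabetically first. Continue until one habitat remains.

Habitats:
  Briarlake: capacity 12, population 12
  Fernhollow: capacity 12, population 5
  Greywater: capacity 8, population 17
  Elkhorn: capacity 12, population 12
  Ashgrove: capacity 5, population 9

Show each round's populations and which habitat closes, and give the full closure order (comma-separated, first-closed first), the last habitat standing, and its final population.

Round 1: Ashgrove=9 Briarlake=12 Elkhorn=12 Fernhollow=5 Greywater=17 → close Greywater (overflow 9)
  17÷4 = 4 each, +1 to first 1
Round 2: Ashgrove=14 Briarlake=16 Elkhorn=16 Fernhollow=9 → close Ashgrove (overflow 9)
  14÷3 = 4 each, +1 to first 2
Round 3: Briarlake=21 Elkhorn=21 Fernhollow=13 → close Briarlake (overflow 9)
  21÷2 = 10 each, +1 to first 1
Round 4: Elkhorn=32 Fernhollow=23 → close Elkhorn (overflow 20)
  32÷1 = 32 each, +1 to first 0

Closure order: Greywater, Ashgrove, Briarlake, Elkhorn
Last habitat: Fernhollow with 55 animals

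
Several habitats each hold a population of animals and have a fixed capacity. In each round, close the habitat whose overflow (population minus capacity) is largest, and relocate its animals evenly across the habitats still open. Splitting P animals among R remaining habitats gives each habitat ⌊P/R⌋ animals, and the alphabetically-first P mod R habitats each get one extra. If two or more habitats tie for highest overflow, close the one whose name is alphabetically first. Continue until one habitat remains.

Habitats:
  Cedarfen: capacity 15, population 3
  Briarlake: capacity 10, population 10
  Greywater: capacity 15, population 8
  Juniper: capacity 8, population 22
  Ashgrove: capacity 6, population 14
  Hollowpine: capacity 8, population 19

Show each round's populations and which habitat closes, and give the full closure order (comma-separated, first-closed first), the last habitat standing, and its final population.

Closure order: Juniper, Hollowpine, Ashgrove, Briarlake, Greywater
Last habitat: Cedarfen with 76 animals

Round 1: Ashgrove=14 Briarlake=10 Cedarfen=3 Greywater=8 Hollowpine=19 Juniper=22 → close Juniper (overflow 14)
  22÷5 = 4 each, +1 to first 2
Round 2: Ashgrove=19 Briarlake=15 Cedarfen=7 Greywater=12 Hollowpine=23 → close Hollowpine (overflow 15)
  23÷4 = 5 each, +1 to first 3
Round 3: Ashgrove=25 Briarlake=21 Cedarfen=13 Greywater=17 → close Ashgrove (overflow 19)
  25÷3 = 8 each, +1 to first 1
Round 4: Briarlake=30 Cedarfen=21 Greywater=25 → close Briarlake (overflow 20)
  30÷2 = 15 each, +1 to first 0
Round 5: Cedarfen=36 Greywater=40 → close Greywater (overflow 25)
  40÷1 = 40 each, +1 to first 0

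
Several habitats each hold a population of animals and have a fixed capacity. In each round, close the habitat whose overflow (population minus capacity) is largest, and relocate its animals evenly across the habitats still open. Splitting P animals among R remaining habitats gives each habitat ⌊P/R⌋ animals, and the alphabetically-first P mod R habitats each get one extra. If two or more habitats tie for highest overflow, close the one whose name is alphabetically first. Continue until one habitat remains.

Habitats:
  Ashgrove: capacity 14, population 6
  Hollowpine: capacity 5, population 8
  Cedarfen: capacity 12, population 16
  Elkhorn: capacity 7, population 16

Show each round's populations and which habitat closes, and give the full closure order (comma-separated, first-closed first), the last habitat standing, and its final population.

Round 1: Ashgrove=6 Cedarfen=16 Elkhorn=16 Hollowpine=8 → close Elkhorn (overflow 9)
  16÷3 = 5 each, +1 to first 1
Round 2: Ashgrove=12 Cedarfen=21 Hollowpine=13 → close Cedarfen (overflow 9)
  21÷2 = 10 each, +1 to first 1
Round 3: Ashgrove=23 Hollowpine=23 → close Hollowpine (overflow 18)
  23÷1 = 23 each, +1 to first 0

Closure order: Elkhorn, Cedarfen, Hollowpine
Last habitat: Ashgrove with 46 animals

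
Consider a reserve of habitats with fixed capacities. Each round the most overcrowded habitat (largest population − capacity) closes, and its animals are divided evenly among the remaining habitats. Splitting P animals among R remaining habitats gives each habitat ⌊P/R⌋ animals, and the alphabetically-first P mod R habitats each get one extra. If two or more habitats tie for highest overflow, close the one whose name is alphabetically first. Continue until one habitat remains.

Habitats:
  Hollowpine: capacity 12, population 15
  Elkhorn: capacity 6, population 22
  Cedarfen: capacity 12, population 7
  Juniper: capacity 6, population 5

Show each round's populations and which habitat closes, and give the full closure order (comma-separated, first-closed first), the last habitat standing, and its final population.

Round 1: Cedarfen=7 Elkhorn=22 Hollowpine=15 Juniper=5 → close Elkhorn (overflow 16)
  22÷3 = 7 each, +1 to first 1
Round 2: Cedarfen=15 Hollowpine=22 Juniper=12 → close Hollowpine (overflow 10)
  22÷2 = 11 each, +1 to first 0
Round 3: Cedarfen=26 Juniper=23 → close Juniper (overflow 17)
  23÷1 = 23 each, +1 to first 0

Closure order: Elkhorn, Hollowpine, Juniper
Last habitat: Cedarfen with 49 animals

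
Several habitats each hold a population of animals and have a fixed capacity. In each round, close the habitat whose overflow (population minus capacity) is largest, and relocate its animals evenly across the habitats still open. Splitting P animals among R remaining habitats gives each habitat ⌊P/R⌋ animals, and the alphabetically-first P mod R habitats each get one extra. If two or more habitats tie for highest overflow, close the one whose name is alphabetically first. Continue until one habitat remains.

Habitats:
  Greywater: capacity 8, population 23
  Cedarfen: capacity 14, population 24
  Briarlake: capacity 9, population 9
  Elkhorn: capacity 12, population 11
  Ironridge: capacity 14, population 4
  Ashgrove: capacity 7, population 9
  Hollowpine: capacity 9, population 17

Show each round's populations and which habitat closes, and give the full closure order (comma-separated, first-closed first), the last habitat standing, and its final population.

Closure order: Greywater, Cedarfen, Hollowpine, Ashgrove, Briarlake, Elkhorn
Last habitat: Ironridge with 97 animals

Round 1: Ashgrove=9 Briarlake=9 Cedarfen=24 Elkhorn=11 Greywater=23 Hollowpine=17 Ironridge=4 → close Greywater (overflow 15)
  23÷6 = 3 each, +1 to first 5
Round 2: Ashgrove=13 Briarlake=13 Cedarfen=28 Elkhorn=15 Hollowpine=21 Ironridge=7 → close Cedarfen (overflow 14)
  28÷5 = 5 each, +1 to first 3
Round 3: Ashgrove=19 Briarlake=19 Elkhorn=21 Hollowpine=26 Ironridge=12 → close Hollowpine (overflow 17)
  26÷4 = 6 each, +1 to first 2
Round 4: Ashgrove=26 Briarlake=26 Elkhorn=27 Ironridge=18 → close Ashgrove (overflow 19)
  26÷3 = 8 each, +1 to first 2
Round 5: Briarlake=35 Elkhorn=36 Ironridge=26 → close Briarlake (overflow 26)
  35÷2 = 17 each, +1 to first 1
Round 6: Elkhorn=54 Ironridge=43 → close Elkhorn (overflow 42)
  54÷1 = 54 each, +1 to first 0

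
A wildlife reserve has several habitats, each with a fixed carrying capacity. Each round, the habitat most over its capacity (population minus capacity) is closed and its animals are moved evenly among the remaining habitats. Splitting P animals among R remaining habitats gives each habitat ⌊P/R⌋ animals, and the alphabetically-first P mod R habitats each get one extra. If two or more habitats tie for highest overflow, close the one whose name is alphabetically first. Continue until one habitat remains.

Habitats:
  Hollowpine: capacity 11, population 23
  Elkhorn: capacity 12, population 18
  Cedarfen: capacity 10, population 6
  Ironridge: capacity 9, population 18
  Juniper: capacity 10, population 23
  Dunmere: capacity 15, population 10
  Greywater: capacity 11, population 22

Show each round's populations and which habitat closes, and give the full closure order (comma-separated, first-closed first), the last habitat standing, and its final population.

Round 1: Cedarfen=6 Dunmere=10 Elkhorn=18 Greywater=22 Hollowpine=23 Ironridge=18 Juniper=23 → close Juniper (overflow 13)
  23÷6 = 3 each, +1 to first 5
Round 2: Cedarfen=10 Dunmere=14 Elkhorn=22 Greywater=26 Hollowpine=27 Ironridge=21 → close Hollowpine (overflow 16)
  27÷5 = 5 each, +1 to first 2
Round 3: Cedarfen=16 Dunmere=20 Elkhorn=27 Greywater=31 Ironridge=26 → close Greywater (overflow 20)
  31÷4 = 7 each, +1 to first 3
Round 4: Cedarfen=24 Dunmere=28 Elkhorn=35 Ironridge=33 → close Ironridge (overflow 24)
  33÷3 = 11 each, +1 to first 0
Round 5: Cedarfen=35 Dunmere=39 Elkhorn=46 → close Elkhorn (overflow 34)
  46÷2 = 23 each, +1 to first 0
Round 6: Cedarfen=58 Dunmere=62 → close Cedarfen (overflow 48)
  58÷1 = 58 each, +1 to first 0

Closure order: Juniper, Hollowpine, Greywater, Ironridge, Elkhorn, Cedarfen
Last habitat: Dunmere with 120 animals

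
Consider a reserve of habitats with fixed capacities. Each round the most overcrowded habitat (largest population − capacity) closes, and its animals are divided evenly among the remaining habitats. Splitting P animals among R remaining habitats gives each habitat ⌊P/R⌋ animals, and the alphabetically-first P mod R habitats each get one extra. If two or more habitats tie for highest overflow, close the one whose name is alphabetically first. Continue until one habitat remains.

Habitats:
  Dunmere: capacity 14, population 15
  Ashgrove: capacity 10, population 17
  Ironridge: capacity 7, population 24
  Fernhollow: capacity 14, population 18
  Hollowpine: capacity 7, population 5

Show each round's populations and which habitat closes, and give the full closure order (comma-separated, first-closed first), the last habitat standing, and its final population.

Round 1: Ashgrove=17 Dunmere=15 Fernhollow=18 Hollowpine=5 Ironridge=24 → close Ironridge (overflow 17)
  24÷4 = 6 each, +1 to first 0
Round 2: Ashgrove=23 Dunmere=21 Fernhollow=24 Hollowpine=11 → close Ashgrove (overflow 13)
  23÷3 = 7 each, +1 to first 2
Round 3: Dunmere=29 Fernhollow=32 Hollowpine=18 → close Fernhollow (overflow 18)
  32÷2 = 16 each, +1 to first 0
Round 4: Dunmere=45 Hollowpine=34 → close Dunmere (overflow 31)
  45÷1 = 45 each, +1 to first 0

Closure order: Ironridge, Ashgrove, Fernhollow, Dunmere
Last habitat: Hollowpine with 79 animals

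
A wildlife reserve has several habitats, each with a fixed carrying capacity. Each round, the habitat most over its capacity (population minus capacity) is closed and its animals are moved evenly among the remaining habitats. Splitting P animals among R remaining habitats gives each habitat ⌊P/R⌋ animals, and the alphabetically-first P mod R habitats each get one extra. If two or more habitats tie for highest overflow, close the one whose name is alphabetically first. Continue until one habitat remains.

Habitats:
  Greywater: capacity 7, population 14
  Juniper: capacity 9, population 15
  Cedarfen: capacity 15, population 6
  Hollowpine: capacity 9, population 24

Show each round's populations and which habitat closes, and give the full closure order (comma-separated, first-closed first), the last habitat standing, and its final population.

Round 1: Cedarfen=6 Greywater=14 Hollowpine=24 Juniper=15 → close Hollowpine (overflow 15)
  24÷3 = 8 each, +1 to first 0
Round 2: Cedarfen=14 Greywater=22 Juniper=23 → close Greywater (overflow 15)
  22÷2 = 11 each, +1 to first 0
Round 3: Cedarfen=25 Juniper=34 → close Juniper (overflow 25)
  34÷1 = 34 each, +1 to first 0

Closure order: Hollowpine, Greywater, Juniper
Last habitat: Cedarfen with 59 animals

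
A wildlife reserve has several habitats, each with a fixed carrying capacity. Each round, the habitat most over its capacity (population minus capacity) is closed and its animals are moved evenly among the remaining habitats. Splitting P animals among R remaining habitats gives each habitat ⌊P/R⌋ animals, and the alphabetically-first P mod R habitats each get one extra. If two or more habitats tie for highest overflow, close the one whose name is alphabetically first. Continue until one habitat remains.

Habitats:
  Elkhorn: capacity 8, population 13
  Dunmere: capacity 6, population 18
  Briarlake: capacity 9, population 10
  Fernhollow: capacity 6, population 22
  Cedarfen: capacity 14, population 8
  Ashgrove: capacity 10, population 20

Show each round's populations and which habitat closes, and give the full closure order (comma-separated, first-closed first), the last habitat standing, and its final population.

Closure order: Fernhollow, Dunmere, Ashgrove, Elkhorn, Briarlake
Last habitat: Cedarfen with 91 animals

Round 1: Ashgrove=20 Briarlake=10 Cedarfen=8 Dunmere=18 Elkhorn=13 Fernhollow=22 → close Fernhollow (overflow 16)
  22÷5 = 4 each, +1 to first 2
Round 2: Ashgrove=25 Briarlake=15 Cedarfen=12 Dunmere=22 Elkhorn=17 → close Dunmere (overflow 16)
  22÷4 = 5 each, +1 to first 2
Round 3: Ashgrove=31 Briarlake=21 Cedarfen=17 Elkhorn=22 → close Ashgrove (overflow 21)
  31÷3 = 10 each, +1 to first 1
Round 4: Briarlake=32 Cedarfen=27 Elkhorn=32 → close Elkhorn (overflow 24)
  32÷2 = 16 each, +1 to first 0
Round 5: Briarlake=48 Cedarfen=43 → close Briarlake (overflow 39)
  48÷1 = 48 each, +1 to first 0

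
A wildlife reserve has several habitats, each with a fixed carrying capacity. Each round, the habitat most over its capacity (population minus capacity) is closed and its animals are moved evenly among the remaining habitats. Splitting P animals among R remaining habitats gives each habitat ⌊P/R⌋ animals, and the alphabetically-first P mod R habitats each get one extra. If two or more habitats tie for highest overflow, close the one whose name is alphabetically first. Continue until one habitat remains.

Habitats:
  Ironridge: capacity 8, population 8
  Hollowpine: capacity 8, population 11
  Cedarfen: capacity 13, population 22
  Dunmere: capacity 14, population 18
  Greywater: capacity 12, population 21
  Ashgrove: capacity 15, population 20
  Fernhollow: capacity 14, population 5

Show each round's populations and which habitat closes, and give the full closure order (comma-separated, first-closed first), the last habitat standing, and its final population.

Round 1: Ashgrove=20 Cedarfen=22 Dunmere=18 Fernhollow=5 Greywater=21 Hollowpine=11 Ironridge=8 → close Cedarfen (overflow 9)
  22÷6 = 3 each, +1 to first 4
Round 2: Ashgrove=24 Dunmere=22 Fernhollow=9 Greywater=25 Hollowpine=14 Ironridge=11 → close Greywater (overflow 13)
  25÷5 = 5 each, +1 to first 0
Round 3: Ashgrove=29 Dunmere=27 Fernhollow=14 Hollowpine=19 Ironridge=16 → close Ashgrove (overflow 14)
  29÷4 = 7 each, +1 to first 1
Round 4: Dunmere=35 Fernhollow=21 Hollowpine=26 Ironridge=23 → close Dunmere (overflow 21)
  35÷3 = 11 each, +1 to first 2
Round 5: Fernhollow=33 Hollowpine=38 Ironridge=34 → close Hollowpine (overflow 30)
  38÷2 = 19 each, +1 to first 0
Round 6: Fernhollow=52 Ironridge=53 → close Ironridge (overflow 45)
  53÷1 = 53 each, +1 to first 0

Closure order: Cedarfen, Greywater, Ashgrove, Dunmere, Hollowpine, Ironridge
Last habitat: Fernhollow with 105 animals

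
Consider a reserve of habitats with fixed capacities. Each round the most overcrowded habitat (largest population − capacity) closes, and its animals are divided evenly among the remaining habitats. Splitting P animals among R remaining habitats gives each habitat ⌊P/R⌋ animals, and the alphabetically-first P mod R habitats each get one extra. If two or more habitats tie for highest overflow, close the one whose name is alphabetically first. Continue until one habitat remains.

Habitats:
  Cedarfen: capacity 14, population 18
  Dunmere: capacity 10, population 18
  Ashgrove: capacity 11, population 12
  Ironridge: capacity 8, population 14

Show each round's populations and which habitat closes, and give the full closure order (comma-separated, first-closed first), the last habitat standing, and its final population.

Closure order: Dunmere, Ironridge, Cedarfen
Last habitat: Ashgrove with 62 animals

Round 1: Ashgrove=12 Cedarfen=18 Dunmere=18 Ironridge=14 → close Dunmere (overflow 8)
  18÷3 = 6 each, +1 to first 0
Round 2: Ashgrove=18 Cedarfen=24 Ironridge=20 → close Ironridge (overflow 12)
  20÷2 = 10 each, +1 to first 0
Round 3: Ashgrove=28 Cedarfen=34 → close Cedarfen (overflow 20)
  34÷1 = 34 each, +1 to first 0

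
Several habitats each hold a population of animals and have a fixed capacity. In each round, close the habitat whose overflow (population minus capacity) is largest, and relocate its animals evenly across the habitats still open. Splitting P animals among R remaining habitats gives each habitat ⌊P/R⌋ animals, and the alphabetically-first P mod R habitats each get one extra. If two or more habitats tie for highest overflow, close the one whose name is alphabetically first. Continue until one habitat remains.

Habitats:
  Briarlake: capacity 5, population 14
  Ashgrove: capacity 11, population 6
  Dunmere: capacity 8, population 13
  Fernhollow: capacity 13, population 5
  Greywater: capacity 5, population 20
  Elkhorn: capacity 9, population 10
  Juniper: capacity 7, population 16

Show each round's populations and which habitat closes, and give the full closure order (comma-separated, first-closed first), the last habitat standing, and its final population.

Round 1: Ashgrove=6 Briarlake=14 Dunmere=13 Elkhorn=10 Fernhollow=5 Greywater=20 Juniper=16 → close Greywater (overflow 15)
  20÷6 = 3 each, +1 to first 2
Round 2: Ashgrove=10 Briarlake=18 Dunmere=16 Elkhorn=13 Fernhollow=8 Juniper=19 → close Briarlake (overflow 13)
  18÷5 = 3 each, +1 to first 3
Round 3: Ashgrove=14 Dunmere=20 Elkhorn=17 Fernhollow=11 Juniper=22 → close Juniper (overflow 15)
  22÷4 = 5 each, +1 to first 2
Round 4: Ashgrove=20 Dunmere=26 Elkhorn=22 Fernhollow=16 → close Dunmere (overflow 18)
  26÷3 = 8 each, +1 to first 2
Round 5: Ashgrove=29 Elkhorn=31 Fernhollow=24 → close Elkhorn (overflow 22)
  31÷2 = 15 each, +1 to first 1
Round 6: Ashgrove=45 Fernhollow=39 → close Ashgrove (overflow 34)
  45÷1 = 45 each, +1 to first 0

Closure order: Greywater, Briarlake, Juniper, Dunmere, Elkhorn, Ashgrove
Last habitat: Fernhollow with 84 animals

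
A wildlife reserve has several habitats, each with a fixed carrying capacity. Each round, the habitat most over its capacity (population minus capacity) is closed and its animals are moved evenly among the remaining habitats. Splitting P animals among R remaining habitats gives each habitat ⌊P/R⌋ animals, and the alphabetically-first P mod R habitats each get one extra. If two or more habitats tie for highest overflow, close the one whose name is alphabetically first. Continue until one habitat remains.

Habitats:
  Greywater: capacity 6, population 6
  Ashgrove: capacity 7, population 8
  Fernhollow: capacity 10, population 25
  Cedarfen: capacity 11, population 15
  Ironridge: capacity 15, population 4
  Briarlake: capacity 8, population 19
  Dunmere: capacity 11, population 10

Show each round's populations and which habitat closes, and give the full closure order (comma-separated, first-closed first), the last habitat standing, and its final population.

Closure order: Fernhollow, Briarlake, Cedarfen, Ashgrove, Dunmere, Greywater
Last habitat: Ironridge with 87 animals

Round 1: Ashgrove=8 Briarlake=19 Cedarfen=15 Dunmere=10 Fernhollow=25 Greywater=6 Ironridge=4 → close Fernhollow (overflow 15)
  25÷6 = 4 each, +1 to first 1
Round 2: Ashgrove=13 Briarlake=23 Cedarfen=19 Dunmere=14 Greywater=10 Ironridge=8 → close Briarlake (overflow 15)
  23÷5 = 4 each, +1 to first 3
Round 3: Ashgrove=18 Cedarfen=24 Dunmere=19 Greywater=14 Ironridge=12 → close Cedarfen (overflow 13)
  24÷4 = 6 each, +1 to first 0
Round 4: Ashgrove=24 Dunmere=25 Greywater=20 Ironridge=18 → close Ashgrove (overflow 17)
  24÷3 = 8 each, +1 to first 0
Round 5: Dunmere=33 Greywater=28 Ironridge=26 → close Dunmere (overflow 22)
  33÷2 = 16 each, +1 to first 1
Round 6: Greywater=45 Ironridge=42 → close Greywater (overflow 39)
  45÷1 = 45 each, +1 to first 0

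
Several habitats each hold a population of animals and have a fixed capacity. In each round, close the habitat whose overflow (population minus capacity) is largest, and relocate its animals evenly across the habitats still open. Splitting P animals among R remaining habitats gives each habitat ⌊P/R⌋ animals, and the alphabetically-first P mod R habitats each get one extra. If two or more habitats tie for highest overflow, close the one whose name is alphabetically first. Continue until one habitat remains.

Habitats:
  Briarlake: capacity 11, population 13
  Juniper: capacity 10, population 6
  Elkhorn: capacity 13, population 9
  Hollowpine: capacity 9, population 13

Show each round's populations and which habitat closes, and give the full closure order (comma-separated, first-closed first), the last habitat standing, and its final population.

Closure order: Hollowpine, Briarlake, Elkhorn
Last habitat: Juniper with 41 animals

Round 1: Briarlake=13 Elkhorn=9 Hollowpine=13 Juniper=6 → close Hollowpine (overflow 4)
  13÷3 = 4 each, +1 to first 1
Round 2: Briarlake=18 Elkhorn=13 Juniper=10 → close Briarlake (overflow 7)
  18÷2 = 9 each, +1 to first 0
Round 3: Elkhorn=22 Juniper=19 → close Elkhorn (overflow 9)
  22÷1 = 22 each, +1 to first 0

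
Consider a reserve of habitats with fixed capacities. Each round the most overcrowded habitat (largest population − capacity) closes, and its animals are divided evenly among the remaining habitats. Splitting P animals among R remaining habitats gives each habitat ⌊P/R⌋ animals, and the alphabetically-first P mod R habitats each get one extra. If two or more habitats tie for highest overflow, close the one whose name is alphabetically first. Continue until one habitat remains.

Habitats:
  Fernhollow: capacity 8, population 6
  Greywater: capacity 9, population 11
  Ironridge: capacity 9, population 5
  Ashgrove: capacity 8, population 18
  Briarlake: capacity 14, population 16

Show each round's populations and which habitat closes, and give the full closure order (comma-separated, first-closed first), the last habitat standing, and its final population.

Closure order: Ashgrove, Briarlake, Greywater, Fernhollow
Last habitat: Ironridge with 56 animals

Round 1: Ashgrove=18 Briarlake=16 Fernhollow=6 Greywater=11 Ironridge=5 → close Ashgrove (overflow 10)
  18÷4 = 4 each, +1 to first 2
Round 2: Briarlake=21 Fernhollow=11 Greywater=15 Ironridge=9 → close Briarlake (overflow 7)
  21÷3 = 7 each, +1 to first 0
Round 3: Fernhollow=18 Greywater=22 Ironridge=16 → close Greywater (overflow 13)
  22÷2 = 11 each, +1 to first 0
Round 4: Fernhollow=29 Ironridge=27 → close Fernhollow (overflow 21)
  29÷1 = 29 each, +1 to first 0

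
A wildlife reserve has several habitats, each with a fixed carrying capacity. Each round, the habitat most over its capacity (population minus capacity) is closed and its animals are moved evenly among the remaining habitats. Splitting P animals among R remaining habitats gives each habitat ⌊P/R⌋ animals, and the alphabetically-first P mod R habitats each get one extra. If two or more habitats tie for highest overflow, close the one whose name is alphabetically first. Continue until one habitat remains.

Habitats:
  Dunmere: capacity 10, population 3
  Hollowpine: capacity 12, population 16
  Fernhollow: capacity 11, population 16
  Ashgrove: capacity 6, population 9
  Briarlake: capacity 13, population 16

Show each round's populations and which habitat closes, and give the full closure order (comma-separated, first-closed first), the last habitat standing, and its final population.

Closure order: Fernhollow, Hollowpine, Ashgrove, Briarlake
Last habitat: Dunmere with 60 animals

Round 1: Ashgrove=9 Briarlake=16 Dunmere=3 Fernhollow=16 Hollowpine=16 → close Fernhollow (overflow 5)
  16÷4 = 4 each, +1 to first 0
Round 2: Ashgrove=13 Briarlake=20 Dunmere=7 Hollowpine=20 → close Hollowpine (overflow 8)
  20÷3 = 6 each, +1 to first 2
Round 3: Ashgrove=20 Briarlake=27 Dunmere=13 → close Ashgrove (overflow 14)
  20÷2 = 10 each, +1 to first 0
Round 4: Briarlake=37 Dunmere=23 → close Briarlake (overflow 24)
  37÷1 = 37 each, +1 to first 0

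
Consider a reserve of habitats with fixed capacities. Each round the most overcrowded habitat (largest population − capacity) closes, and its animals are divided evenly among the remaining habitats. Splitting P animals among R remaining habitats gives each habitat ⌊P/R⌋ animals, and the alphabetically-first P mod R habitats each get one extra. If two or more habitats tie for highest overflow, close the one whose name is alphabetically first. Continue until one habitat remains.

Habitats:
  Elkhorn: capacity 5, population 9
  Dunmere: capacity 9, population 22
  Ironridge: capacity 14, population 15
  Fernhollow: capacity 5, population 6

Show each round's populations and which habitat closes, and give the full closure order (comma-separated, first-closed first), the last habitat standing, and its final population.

Closure order: Dunmere, Elkhorn, Fernhollow
Last habitat: Ironridge with 52 animals

Round 1: Dunmere=22 Elkhorn=9 Fernhollow=6 Ironridge=15 → close Dunmere (overflow 13)
  22÷3 = 7 each, +1 to first 1
Round 2: Elkhorn=17 Fernhollow=13 Ironridge=22 → close Elkhorn (overflow 12)
  17÷2 = 8 each, +1 to first 1
Round 3: Fernhollow=22 Ironridge=30 → close Fernhollow (overflow 17)
  22÷1 = 22 each, +1 to first 0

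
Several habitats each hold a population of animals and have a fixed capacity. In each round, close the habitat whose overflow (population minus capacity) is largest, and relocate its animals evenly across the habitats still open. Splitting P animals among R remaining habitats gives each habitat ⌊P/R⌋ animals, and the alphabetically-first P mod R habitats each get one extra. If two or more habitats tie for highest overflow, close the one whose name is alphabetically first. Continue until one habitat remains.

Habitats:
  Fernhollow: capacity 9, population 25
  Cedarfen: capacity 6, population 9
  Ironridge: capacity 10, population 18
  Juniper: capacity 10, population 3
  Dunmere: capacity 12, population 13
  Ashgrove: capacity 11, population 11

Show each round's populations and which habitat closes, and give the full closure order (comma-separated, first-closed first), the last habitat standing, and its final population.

Round 1: Ashgrove=11 Cedarfen=9 Dunmere=13 Fernhollow=25 Ironridge=18 Juniper=3 → close Fernhollow (overflow 16)
  25÷5 = 5 each, +1 to first 0
Round 2: Ashgrove=16 Cedarfen=14 Dunmere=18 Ironridge=23 Juniper=8 → close Ironridge (overflow 13)
  23÷4 = 5 each, +1 to first 3
Round 3: Ashgrove=22 Cedarfen=20 Dunmere=24 Juniper=13 → close Cedarfen (overflow 14)
  20÷3 = 6 each, +1 to first 2
Round 4: Ashgrove=29 Dunmere=31 Juniper=19 → close Dunmere (overflow 19)
  31÷2 = 15 each, +1 to first 1
Round 5: Ashgrove=45 Juniper=34 → close Ashgrove (overflow 34)
  45÷1 = 45 each, +1 to first 0

Closure order: Fernhollow, Ironridge, Cedarfen, Dunmere, Ashgrove
Last habitat: Juniper with 79 animals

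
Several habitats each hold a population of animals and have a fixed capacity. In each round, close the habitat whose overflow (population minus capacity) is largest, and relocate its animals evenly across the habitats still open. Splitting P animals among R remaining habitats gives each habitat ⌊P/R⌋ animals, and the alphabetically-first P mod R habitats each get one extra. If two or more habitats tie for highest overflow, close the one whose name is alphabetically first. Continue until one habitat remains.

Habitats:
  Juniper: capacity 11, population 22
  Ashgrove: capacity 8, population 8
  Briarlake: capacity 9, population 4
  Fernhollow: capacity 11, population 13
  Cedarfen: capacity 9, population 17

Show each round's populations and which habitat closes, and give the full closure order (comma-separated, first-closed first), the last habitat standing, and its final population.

Round 1: Ashgrove=8 Briarlake=4 Cedarfen=17 Fernhollow=13 Juniper=22 → close Juniper (overflow 11)
  22÷4 = 5 each, +1 to first 2
Round 2: Ashgrove=14 Briarlake=10 Cedarfen=22 Fernhollow=18 → close Cedarfen (overflow 13)
  22÷3 = 7 each, +1 to first 1
Round 3: Ashgrove=22 Briarlake=17 Fernhollow=25 → close Ashgrove (overflow 14)
  22÷2 = 11 each, +1 to first 0
Round 4: Briarlake=28 Fernhollow=36 → close Fernhollow (overflow 25)
  36÷1 = 36 each, +1 to first 0

Closure order: Juniper, Cedarfen, Ashgrove, Fernhollow
Last habitat: Briarlake with 64 animals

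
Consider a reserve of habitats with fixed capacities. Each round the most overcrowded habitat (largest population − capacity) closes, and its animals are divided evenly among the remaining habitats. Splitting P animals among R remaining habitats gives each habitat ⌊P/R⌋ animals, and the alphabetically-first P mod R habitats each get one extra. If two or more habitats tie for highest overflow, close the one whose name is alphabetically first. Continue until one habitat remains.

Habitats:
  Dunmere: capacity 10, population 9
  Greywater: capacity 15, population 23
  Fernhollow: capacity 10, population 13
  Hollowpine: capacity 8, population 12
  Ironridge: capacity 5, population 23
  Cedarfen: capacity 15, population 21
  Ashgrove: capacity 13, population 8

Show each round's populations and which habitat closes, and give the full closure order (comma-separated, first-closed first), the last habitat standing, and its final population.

Round 1: Ashgrove=8 Cedarfen=21 Dunmere=9 Fernhollow=13 Greywater=23 Hollowpine=12 Ironridge=23 → close Ironridge (overflow 18)
  23÷6 = 3 each, +1 to first 5
Round 2: Ashgrove=12 Cedarfen=25 Dunmere=13 Fernhollow=17 Greywater=27 Hollowpine=15 → close Greywater (overflow 12)
  27÷5 = 5 each, +1 to first 2
Round 3: Ashgrove=18 Cedarfen=31 Dunmere=18 Fernhollow=22 Hollowpine=20 → close Cedarfen (overflow 16)
  31÷4 = 7 each, +1 to first 3
Round 4: Ashgrove=26 Dunmere=26 Fernhollow=30 Hollowpine=27 → close Fernhollow (overflow 20)
  30÷3 = 10 each, +1 to first 0
Round 5: Ashgrove=36 Dunmere=36 Hollowpine=37 → close Hollowpine (overflow 29)
  37÷2 = 18 each, +1 to first 1
Round 6: Ashgrove=55 Dunmere=54 → close Dunmere (overflow 44)
  54÷1 = 54 each, +1 to first 0

Closure order: Ironridge, Greywater, Cedarfen, Fernhollow, Hollowpine, Dunmere
Last habitat: Ashgrove with 109 animals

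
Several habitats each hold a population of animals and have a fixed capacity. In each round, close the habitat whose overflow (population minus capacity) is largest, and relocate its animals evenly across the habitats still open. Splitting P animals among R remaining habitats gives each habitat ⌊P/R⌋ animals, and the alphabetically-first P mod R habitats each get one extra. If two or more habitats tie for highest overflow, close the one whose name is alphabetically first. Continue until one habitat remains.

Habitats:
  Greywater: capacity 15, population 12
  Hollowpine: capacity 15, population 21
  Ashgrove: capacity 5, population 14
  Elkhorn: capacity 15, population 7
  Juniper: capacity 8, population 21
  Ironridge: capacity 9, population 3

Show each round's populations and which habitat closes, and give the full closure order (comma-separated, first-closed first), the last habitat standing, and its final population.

Closure order: Juniper, Ashgrove, Hollowpine, Greywater, Elkhorn
Last habitat: Ironridge with 78 animals

Round 1: Ashgrove=14 Elkhorn=7 Greywater=12 Hollowpine=21 Ironridge=3 Juniper=21 → close Juniper (overflow 13)
  21÷5 = 4 each, +1 to first 1
Round 2: Ashgrove=19 Elkhorn=11 Greywater=16 Hollowpine=25 Ironridge=7 → close Ashgrove (overflow 14)
  19÷4 = 4 each, +1 to first 3
Round 3: Elkhorn=16 Greywater=21 Hollowpine=30 Ironridge=11 → close Hollowpine (overflow 15)
  30÷3 = 10 each, +1 to first 0
Round 4: Elkhorn=26 Greywater=31 Ironridge=21 → close Greywater (overflow 16)
  31÷2 = 15 each, +1 to first 1
Round 5: Elkhorn=42 Ironridge=36 → close Elkhorn (overflow 27)
  42÷1 = 42 each, +1 to first 0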